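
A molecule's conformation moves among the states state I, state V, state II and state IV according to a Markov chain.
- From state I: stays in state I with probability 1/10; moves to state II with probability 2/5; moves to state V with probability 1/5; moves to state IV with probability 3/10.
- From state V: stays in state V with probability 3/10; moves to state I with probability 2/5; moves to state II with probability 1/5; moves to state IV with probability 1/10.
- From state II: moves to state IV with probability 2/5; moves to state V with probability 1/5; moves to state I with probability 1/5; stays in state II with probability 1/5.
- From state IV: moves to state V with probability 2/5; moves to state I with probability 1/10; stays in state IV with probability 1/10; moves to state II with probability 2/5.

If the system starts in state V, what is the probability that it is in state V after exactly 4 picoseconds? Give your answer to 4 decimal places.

Propagate the distribution vector 4 picoseconds from state V.
After 0 picoseconds: (0.0000, 1.0000, 0.0000, 0.0000)
After 1 picosecond: (0.4000, 0.3000, 0.2000, 0.1000)
After 2 picoseconds: (0.2100, 0.2500, 0.3000, 0.2400)
After 3 picoseconds: (0.2050, 0.2730, 0.2900, 0.2320)
After 4 picoseconds: (0.2109, 0.2737, 0.2874, 0.2280)
P(in state V after 4 picoseconds) = 0.2737

0.2737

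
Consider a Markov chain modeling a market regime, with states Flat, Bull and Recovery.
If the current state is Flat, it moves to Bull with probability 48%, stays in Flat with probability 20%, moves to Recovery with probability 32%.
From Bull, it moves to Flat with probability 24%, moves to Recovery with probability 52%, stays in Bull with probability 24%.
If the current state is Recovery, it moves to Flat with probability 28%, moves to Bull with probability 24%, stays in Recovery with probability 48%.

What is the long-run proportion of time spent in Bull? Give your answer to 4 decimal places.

Let the stationary distribution be π with π = πP and π_1 + π_2 + π_3 = 1.
π_1 = 0.2·π_1 + 0.24·π_2 + 0.28·π_3
π_2 = 0.48·π_1 + 0.24·π_2 + 0.24·π_3
Solving with the normalization constraint gives π = (0.2482, 0.2996, 0.4523).
So the stationary probability of Bull is 0.2996.

0.2996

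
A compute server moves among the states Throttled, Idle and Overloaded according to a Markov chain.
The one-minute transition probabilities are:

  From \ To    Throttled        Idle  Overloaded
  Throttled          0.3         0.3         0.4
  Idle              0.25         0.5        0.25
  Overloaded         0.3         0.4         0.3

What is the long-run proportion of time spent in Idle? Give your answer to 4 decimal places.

Let the stationary distribution be π with π = πP and π_1 + π_2 + π_3 = 1.
π_1 = 0.3·π_1 + 0.25·π_2 + 0.3·π_3
π_2 = 0.3·π_1 + 0.5·π_2 + 0.4·π_3
Solving with the normalization constraint gives π = (0.2793, 0.4134, 0.3073).
So the stationary probability of Idle is 0.4134.

0.4134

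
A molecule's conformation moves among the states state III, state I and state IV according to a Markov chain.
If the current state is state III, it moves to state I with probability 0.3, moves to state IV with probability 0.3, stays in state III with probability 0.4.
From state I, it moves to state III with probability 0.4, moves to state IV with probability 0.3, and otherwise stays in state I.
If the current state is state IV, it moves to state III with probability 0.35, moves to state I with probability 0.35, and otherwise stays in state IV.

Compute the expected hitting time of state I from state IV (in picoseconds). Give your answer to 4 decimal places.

Let t(s) be the expected number of picoseconds to first reach state I from state s, with t(state I) = 0. Conditioning on the first picosecond:
t(state III) = 1 + 0.4·t(state III) + 0.3·t(state IV)
t(state IV) = 1 + 0.35·t(state III) + 0.3·t(state IV)
Solving: t(state III) = 3.1746, t(state IV) = 3.0159.
Expected picoseconds from state IV to state I: 3.0159.

3.0159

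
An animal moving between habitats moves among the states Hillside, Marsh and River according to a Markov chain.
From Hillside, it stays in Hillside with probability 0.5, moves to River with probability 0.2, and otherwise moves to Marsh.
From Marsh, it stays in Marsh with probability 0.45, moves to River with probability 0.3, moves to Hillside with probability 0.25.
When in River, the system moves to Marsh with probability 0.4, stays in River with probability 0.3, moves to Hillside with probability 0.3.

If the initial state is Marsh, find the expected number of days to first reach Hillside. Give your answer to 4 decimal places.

3.7736

Let t(s) be the expected number of days to first reach Hillside from state s, with t(Hillside) = 0. Conditioning on the first day:
t(Marsh) = 1 + 0.45·t(Marsh) + 0.3·t(River)
t(River) = 1 + 0.4·t(Marsh) + 0.3·t(River)
Solving: t(Marsh) = 3.7736, t(River) = 3.5849.
Expected days from Marsh to Hillside: 3.7736.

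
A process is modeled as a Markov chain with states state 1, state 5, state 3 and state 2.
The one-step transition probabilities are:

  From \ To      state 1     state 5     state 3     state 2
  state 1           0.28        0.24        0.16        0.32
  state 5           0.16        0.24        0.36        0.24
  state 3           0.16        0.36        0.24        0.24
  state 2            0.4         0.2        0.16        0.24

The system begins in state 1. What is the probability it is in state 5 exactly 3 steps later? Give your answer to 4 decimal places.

Propagate the distribution vector 3 steps from state 1.
After 0 steps: (1.0000, 0.0000, 0.0000, 0.0000)
After 1 step: (0.2800, 0.2400, 0.1600, 0.3200)
After 2 steps: (0.2704, 0.2464, 0.2208, 0.2624)
After 3 steps: (0.2554, 0.2560, 0.2269, 0.2616)
P(in state 5 after 3 steps) = 0.2560

0.2560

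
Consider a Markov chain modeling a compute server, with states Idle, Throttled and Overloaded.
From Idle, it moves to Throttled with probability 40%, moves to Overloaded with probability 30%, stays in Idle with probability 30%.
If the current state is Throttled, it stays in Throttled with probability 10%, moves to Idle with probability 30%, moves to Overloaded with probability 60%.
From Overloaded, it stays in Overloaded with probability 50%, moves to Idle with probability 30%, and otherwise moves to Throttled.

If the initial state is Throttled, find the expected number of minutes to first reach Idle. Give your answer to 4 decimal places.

Let t(s) be the expected number of minutes to first reach Idle from state s, with t(Idle) = 0. Conditioning on the first minute:
t(Throttled) = 1 + 0.1·t(Throttled) + 0.6·t(Overloaded)
t(Overloaded) = 1 + 0.2·t(Throttled) + 0.5·t(Overloaded)
Solving: t(Throttled) = 3.3333, t(Overloaded) = 3.3333.
Expected minutes from Throttled to Idle: 3.3333.

3.3333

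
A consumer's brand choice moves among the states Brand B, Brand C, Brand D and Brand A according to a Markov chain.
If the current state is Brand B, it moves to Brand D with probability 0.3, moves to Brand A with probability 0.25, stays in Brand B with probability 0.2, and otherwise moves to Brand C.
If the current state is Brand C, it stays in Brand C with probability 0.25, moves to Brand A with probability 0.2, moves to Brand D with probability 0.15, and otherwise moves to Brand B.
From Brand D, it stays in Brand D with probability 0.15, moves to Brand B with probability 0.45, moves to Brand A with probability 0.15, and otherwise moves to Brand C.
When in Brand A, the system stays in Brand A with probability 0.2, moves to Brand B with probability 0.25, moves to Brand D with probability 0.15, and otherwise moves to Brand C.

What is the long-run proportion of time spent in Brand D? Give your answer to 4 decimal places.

0.1974

Let the stationary distribution be π with π = πP and π_1 + π_2 + π_3 + π_4 = 1.
π_1 = 0.2·π_1 + 0.4·π_2 + 0.45·π_3 + 0.25·π_4
π_2 = 0.25·π_1 + 0.25·π_2 + 0.25·π_3 + 0.4·π_4
π_3 = 0.3·π_1 + 0.15·π_2 + 0.15·π_3 + 0.15·π_4
Solving with the normalization constraint gives π = (0.3158, 0.2809, 0.1974, 0.2059).
So the stationary probability of Brand D is 0.1974.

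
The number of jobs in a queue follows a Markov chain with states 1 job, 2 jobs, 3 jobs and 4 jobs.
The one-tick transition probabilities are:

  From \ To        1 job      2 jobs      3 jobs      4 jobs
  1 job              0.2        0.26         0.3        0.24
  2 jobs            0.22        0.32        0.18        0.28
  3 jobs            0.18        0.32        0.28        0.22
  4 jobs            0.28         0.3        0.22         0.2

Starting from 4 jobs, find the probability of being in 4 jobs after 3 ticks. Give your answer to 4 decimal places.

0.2375

Propagate the distribution vector 3 ticks from 4 jobs.
After 0 ticks: (0.0000, 0.0000, 0.0000, 1.0000)
After 1 tick: (0.2800, 0.3000, 0.2200, 0.2000)
After 2 ticks: (0.2176, 0.2992, 0.2436, 0.2396)
After 3 ticks: (0.2203, 0.3022, 0.2401, 0.2375)
P(in 4 jobs after 3 ticks) = 0.2375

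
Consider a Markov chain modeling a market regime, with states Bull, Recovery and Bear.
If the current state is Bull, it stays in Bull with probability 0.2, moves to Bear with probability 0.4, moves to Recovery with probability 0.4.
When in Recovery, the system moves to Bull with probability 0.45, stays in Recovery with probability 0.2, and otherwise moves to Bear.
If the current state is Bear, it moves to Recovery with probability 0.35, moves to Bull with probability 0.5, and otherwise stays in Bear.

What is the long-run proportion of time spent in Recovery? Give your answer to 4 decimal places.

Let the stationary distribution be π with π = πP and π_1 + π_2 + π_3 = 1.
π_1 = 0.2·π_1 + 0.45·π_2 + 0.5·π_3
π_2 = 0.4·π_1 + 0.2·π_2 + 0.35·π_3
Solving with the normalization constraint gives π = (0.3723, 0.3205, 0.3072).
So the stationary probability of Recovery is 0.3205.

0.3205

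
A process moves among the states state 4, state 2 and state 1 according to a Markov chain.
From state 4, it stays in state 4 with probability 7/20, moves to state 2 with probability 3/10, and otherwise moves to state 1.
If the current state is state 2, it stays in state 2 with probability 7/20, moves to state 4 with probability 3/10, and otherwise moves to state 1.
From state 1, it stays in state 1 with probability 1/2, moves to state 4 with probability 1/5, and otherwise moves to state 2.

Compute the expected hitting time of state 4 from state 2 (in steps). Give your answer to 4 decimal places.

3.8636

Let t(s) be the expected number of steps to first reach state 4 from state s, with t(state 4) = 0. Conditioning on the first step:
t(state 2) = 1 + 0.35·t(state 2) + 0.35·t(state 1)
t(state 1) = 1 + 0.3·t(state 2) + 0.5·t(state 1)
Solving: t(state 2) = 3.8636, t(state 1) = 4.3182.
Expected steps from state 2 to state 4: 3.8636.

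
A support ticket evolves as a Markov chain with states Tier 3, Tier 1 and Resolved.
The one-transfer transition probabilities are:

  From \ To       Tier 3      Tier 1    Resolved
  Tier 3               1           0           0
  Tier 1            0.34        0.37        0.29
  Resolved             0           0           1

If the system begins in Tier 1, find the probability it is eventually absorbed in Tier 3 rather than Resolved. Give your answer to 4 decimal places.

Let h(s) be the probability of absorption at Tier 3 starting from transient state s. Then h(Tier 3) = 1 and h(Resolved) = 0. By first-step analysis:
h(Tier 1) = 0.34·1 + 0.37·h(Tier 1) + 0.29·0
Solving: h(Tier 1) = 0.5397.
Starting from Tier 1, the probability is 0.5397.

0.5397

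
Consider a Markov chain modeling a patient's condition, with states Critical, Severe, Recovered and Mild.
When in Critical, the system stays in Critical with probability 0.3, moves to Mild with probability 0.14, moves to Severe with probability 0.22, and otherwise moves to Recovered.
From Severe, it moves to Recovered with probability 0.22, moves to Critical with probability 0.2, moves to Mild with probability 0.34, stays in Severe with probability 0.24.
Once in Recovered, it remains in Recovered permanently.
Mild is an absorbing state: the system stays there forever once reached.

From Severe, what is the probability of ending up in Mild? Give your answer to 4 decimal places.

Let h(s) be the probability of absorption at Mild starting from transient state s. Then h(Mild) = 1 and h(Recovered) = 0. By first-step analysis:
h(Critical) = 0.3·h(Critical) + 0.22·h(Severe) + 0.34·0 + 0.14·1
h(Severe) = 0.2·h(Critical) + 0.24·h(Severe) + 0.22·0 + 0.34·1
Solving: h(Critical) = 0.3713, h(Severe) = 0.5451.
Starting from Severe, the probability is 0.5451.

0.5451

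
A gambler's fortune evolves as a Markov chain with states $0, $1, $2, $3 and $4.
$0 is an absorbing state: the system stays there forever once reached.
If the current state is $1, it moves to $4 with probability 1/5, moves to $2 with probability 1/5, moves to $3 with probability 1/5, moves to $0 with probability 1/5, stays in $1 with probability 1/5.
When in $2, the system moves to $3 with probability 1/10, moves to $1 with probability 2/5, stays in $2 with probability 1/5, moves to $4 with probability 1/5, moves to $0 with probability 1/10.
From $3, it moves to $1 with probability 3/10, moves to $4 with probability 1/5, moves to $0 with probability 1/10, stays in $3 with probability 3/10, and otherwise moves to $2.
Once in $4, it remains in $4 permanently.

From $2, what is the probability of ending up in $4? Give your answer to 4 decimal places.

0.6025

Let h(s) be the probability of absorption at $4 starting from transient state s. Then h($4) = 1 and h($0) = 0. By first-step analysis:
h($1) = 0.2·0 + 0.2·h($1) + 0.2·h($2) + 0.2·h($3) + 0.2·1
h($2) = 0.1·0 + 0.4·h($1) + 0.2·h($2) + 0.1·h($3) + 0.2·1
h($3) = 0.1·0 + 0.3·h($1) + 0.1·h($2) + 0.3·h($3) + 0.2·1
Solving: h($1) = 0.5528, h($2) = 0.6025, h($3) = 0.6087.
Starting from $2, the probability is 0.6025.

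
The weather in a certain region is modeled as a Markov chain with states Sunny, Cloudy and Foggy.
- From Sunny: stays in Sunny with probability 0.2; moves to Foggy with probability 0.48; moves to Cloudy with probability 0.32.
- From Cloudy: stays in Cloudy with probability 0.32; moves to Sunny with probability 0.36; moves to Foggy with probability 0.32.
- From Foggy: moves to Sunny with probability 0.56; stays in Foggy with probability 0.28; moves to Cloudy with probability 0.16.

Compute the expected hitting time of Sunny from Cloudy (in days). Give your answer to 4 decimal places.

Let t(s) be the expected number of days to first reach Sunny from state s, with t(Sunny) = 0. Conditioning on the first day:
t(Cloudy) = 1 + 0.32·t(Cloudy) + 0.32·t(Foggy)
t(Foggy) = 1 + 0.16·t(Cloudy) + 0.28·t(Foggy)
Solving: t(Cloudy) = 2.3723, t(Foggy) = 1.9161.
Expected days from Cloudy to Sunny: 2.3723.

2.3723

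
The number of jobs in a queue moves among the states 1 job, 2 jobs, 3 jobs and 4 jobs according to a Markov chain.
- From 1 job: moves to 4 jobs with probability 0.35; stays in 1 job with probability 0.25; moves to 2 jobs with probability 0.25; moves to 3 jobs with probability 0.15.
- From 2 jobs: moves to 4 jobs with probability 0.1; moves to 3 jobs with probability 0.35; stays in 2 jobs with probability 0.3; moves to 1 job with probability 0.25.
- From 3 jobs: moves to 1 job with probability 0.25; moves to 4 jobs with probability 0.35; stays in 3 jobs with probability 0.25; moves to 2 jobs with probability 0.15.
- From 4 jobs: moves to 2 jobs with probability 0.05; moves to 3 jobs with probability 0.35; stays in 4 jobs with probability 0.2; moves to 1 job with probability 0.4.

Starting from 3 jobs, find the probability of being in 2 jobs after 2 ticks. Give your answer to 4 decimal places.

0.1625

Propagate the distribution vector 2 ticks from 3 jobs.
After 0 ticks: (0.0000, 0.0000, 1.0000, 0.0000)
After 1 tick: (0.2500, 0.1500, 0.2500, 0.3500)
After 2 ticks: (0.3025, 0.1625, 0.2750, 0.2600)
P(in 2 jobs after 2 ticks) = 0.1625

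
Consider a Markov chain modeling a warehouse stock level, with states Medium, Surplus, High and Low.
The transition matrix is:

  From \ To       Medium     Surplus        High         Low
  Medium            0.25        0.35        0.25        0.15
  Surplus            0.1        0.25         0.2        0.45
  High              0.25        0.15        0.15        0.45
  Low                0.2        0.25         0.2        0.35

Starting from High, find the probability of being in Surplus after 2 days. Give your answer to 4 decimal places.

Propagate the distribution vector 2 days from High.
After 0 days: (0.0000, 0.0000, 1.0000, 0.0000)
After 1 day: (0.2500, 0.1500, 0.1500, 0.4500)
After 2 days: (0.2050, 0.2600, 0.2050, 0.3300)
P(in Surplus after 2 days) = 0.2600

0.2600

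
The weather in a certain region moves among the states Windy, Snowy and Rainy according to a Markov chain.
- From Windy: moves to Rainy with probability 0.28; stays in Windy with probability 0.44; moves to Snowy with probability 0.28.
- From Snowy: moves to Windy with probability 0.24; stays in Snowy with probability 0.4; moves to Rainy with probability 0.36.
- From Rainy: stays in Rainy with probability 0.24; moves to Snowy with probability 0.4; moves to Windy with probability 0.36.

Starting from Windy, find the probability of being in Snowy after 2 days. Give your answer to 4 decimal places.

0.3472

Sum over the intermediate state after 1 day:
P = P(Windy→Windy)·P(Windy→Snowy) + P(Windy→Snowy)·P(Snowy→Snowy) + P(Windy→Rainy)·P(Rainy→Snowy)
  = 0.44×0.28 + 0.28×0.4 + 0.28×0.4
  = 0.1232 + 0.1120 + 0.1120 = 0.3472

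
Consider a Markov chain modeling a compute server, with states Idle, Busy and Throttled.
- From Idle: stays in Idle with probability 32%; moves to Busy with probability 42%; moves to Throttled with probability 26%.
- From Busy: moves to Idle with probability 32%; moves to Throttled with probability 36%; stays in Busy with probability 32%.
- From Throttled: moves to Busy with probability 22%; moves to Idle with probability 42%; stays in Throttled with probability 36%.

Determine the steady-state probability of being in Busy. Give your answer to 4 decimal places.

Let the stationary distribution be π with π = πP and π_1 + π_2 + π_3 = 1.
π_1 = 0.32·π_1 + 0.32·π_2 + 0.42·π_3
π_2 = 0.42·π_1 + 0.32·π_2 + 0.22·π_3
Solving with the normalization constraint gives π = (0.3525, 0.3228, 0.3248).
So the stationary probability of Busy is 0.3228.

0.3228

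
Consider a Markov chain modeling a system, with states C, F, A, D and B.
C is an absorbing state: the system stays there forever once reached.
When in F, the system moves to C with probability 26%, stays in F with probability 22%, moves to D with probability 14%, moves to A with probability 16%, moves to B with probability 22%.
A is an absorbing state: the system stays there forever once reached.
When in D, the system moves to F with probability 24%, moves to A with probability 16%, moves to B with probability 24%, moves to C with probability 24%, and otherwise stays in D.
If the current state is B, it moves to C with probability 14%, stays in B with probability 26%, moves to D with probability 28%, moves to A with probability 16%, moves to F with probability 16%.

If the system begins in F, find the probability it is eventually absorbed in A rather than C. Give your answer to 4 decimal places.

Let h(s) be the probability of absorption at A starting from transient state s. Then h(A) = 1 and h(C) = 0. By first-step analysis:
h(F) = 0.26·0 + 0.22·h(F) + 0.16·1 + 0.14·h(D) + 0.22·h(B)
h(D) = 0.24·0 + 0.24·h(F) + 0.16·1 + 0.12·h(D) + 0.24·h(B)
h(B) = 0.14·0 + 0.16·h(F) + 0.16·1 + 0.28·h(D) + 0.26·h(B)
Solving: h(F) = 0.4116, h(D) = 0.4207, h(B) = 0.4644.
Starting from F, the probability is 0.4116.

0.4116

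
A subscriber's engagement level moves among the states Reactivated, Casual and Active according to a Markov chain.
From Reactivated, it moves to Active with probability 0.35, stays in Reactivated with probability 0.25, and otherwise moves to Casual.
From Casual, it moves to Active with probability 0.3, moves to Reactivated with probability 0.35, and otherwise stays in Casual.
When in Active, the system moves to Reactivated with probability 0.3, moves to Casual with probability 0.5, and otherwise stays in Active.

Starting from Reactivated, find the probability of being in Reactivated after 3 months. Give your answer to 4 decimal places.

0.3054

Propagate the distribution vector 3 months from Reactivated.
After 0 months: (1.0000, 0.0000, 0.0000)
After 1 month: (0.2500, 0.4000, 0.3500)
After 2 months: (0.3075, 0.4150, 0.2775)
After 3 months: (0.3054, 0.4070, 0.2876)
P(in Reactivated after 3 months) = 0.3054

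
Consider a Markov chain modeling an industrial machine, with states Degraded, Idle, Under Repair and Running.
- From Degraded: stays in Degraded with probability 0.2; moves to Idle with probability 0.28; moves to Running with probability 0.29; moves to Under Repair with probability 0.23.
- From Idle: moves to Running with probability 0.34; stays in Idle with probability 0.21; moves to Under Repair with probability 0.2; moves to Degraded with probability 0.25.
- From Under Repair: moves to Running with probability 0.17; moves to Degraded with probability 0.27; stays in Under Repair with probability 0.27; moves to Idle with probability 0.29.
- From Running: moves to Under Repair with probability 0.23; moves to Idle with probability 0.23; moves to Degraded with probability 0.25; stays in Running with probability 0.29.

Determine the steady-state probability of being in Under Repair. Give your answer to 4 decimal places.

Let the stationary distribution be π with π = πP and π_1 + π_2 + π_3 + π_4 = 1.
π_1 = 0.2·π_1 + 0.25·π_2 + 0.27·π_3 + 0.25·π_4
π_2 = 0.28·π_1 + 0.21·π_2 + 0.29·π_3 + 0.23·π_4
π_3 = 0.23·π_1 + 0.2·π_2 + 0.27·π_3 + 0.23·π_4
Solving with the normalization constraint gives π = (0.2425, 0.2510, 0.2317, 0.2747).
So the stationary probability of Under Repair is 0.2317.

0.2317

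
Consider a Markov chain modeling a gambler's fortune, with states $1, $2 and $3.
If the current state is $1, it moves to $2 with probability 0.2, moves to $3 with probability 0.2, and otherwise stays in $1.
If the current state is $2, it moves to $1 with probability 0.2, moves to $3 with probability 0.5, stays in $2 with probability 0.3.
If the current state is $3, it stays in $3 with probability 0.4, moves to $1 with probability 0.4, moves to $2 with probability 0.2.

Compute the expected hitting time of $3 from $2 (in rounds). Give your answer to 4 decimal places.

2.5000

Let t(s) be the expected number of rounds to first reach $3 from state s, with t($3) = 0. Conditioning on the first round:
t($1) = 1 + 0.6·t($1) + 0.2·t($2)
t($2) = 1 + 0.2·t($1) + 0.3·t($2)
Solving: t($1) = 3.7500, t($2) = 2.5000.
Expected rounds from $2 to $3: 2.5000.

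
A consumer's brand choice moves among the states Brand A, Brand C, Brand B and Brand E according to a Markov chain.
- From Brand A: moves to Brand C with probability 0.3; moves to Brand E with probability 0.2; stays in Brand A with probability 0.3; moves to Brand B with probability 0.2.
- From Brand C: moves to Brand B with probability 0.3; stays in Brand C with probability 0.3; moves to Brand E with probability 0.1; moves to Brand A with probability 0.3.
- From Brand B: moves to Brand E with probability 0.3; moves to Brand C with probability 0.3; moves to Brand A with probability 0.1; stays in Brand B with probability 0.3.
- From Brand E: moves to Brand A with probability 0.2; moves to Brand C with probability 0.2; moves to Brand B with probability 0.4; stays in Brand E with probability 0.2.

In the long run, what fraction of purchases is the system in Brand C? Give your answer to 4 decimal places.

0.2798

Let the stationary distribution be π with π = πP and π_1 + π_2 + π_3 + π_4 = 1.
π_1 = 0.3·π_1 + 0.3·π_2 + 0.1·π_3 + 0.2·π_4
π_2 = 0.3·π_1 + 0.3·π_2 + 0.3·π_3 + 0.2·π_4
π_3 = 0.2·π_1 + 0.3·π_2 + 0.3·π_3 + 0.4·π_4
Solving with the normalization constraint gives π = (0.2202, 0.2798, 0.2982, 0.2018).
So the stationary probability of Brand C is 0.2798.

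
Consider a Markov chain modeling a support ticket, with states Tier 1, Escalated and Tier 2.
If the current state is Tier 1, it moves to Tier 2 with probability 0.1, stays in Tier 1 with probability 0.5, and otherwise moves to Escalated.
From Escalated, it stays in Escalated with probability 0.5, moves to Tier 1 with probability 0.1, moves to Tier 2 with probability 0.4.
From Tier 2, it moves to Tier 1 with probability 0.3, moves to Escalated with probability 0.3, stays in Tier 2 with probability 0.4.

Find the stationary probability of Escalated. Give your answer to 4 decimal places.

0.4091

Let the stationary distribution be π with π = πP and π_1 + π_2 + π_3 = 1.
π_1 = 0.5·π_1 + 0.1·π_2 + 0.3·π_3
π_2 = 0.4·π_1 + 0.5·π_2 + 0.3·π_3
Solving with the normalization constraint gives π = (0.2727, 0.4091, 0.3182).
So the stationary probability of Escalated is 0.4091.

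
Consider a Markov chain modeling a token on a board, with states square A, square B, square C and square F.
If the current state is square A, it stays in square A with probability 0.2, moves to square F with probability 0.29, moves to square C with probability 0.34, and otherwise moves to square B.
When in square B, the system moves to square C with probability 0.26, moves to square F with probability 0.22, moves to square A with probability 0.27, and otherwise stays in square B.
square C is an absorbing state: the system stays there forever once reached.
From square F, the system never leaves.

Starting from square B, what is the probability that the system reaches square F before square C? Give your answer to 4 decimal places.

0.4589

Let h(s) be the probability of absorption at square F starting from transient state s. Then h(square F) = 1 and h(square C) = 0. By first-step analysis:
h(square A) = 0.2·h(square A) + 0.17·h(square B) + 0.34·0 + 0.29·1
h(square B) = 0.27·h(square A) + 0.25·h(square B) + 0.26·0 + 0.22·1
Solving: h(square A) = 0.4600, h(square B) = 0.4589.
Starting from square B, the probability is 0.4589.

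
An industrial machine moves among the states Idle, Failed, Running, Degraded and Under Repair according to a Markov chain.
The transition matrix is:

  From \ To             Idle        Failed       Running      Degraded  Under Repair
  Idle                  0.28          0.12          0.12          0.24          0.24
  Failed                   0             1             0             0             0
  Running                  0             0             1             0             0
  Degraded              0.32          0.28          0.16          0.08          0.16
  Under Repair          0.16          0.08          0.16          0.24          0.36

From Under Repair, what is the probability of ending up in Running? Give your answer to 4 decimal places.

0.5374

Let h(s) be the probability of absorption at Running starting from transient state s. Then h(Running) = 1 and h(Failed) = 0. By first-step analysis:
h(Idle) = 0.28·h(Idle) + 0.12·0 + 0.12·1 + 0.24·h(Degraded) + 0.24·h(Under Repair)
h(Degraded) = 0.32·h(Idle) + 0.28·0 + 0.16·1 + 0.08·h(Degraded) + 0.16·h(Under Repair)
h(Under Repair) = 0.16·h(Idle) + 0.08·0 + 0.16·1 + 0.24·h(Degraded) + 0.36·h(Under Repair)
Solving: h(Idle) = 0.4920, h(Degraded) = 0.4385, h(Under Repair) = 0.5374.
Starting from Under Repair, the probability is 0.5374.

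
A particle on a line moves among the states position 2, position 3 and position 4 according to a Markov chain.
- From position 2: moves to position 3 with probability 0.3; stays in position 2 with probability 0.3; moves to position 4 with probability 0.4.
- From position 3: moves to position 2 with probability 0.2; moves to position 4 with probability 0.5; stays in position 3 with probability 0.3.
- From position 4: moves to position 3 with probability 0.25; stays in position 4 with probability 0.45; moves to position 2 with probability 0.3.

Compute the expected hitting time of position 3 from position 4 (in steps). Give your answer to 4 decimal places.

3.7736

Let t(s) be the expected number of steps to first reach position 3 from state s, with t(position 3) = 0. Conditioning on the first step:
t(position 2) = 1 + 0.3·t(position 2) + 0.4·t(position 4)
t(position 4) = 1 + 0.3·t(position 2) + 0.45·t(position 4)
Solving: t(position 2) = 3.5849, t(position 4) = 3.7736.
Expected steps from position 4 to position 3: 3.7736.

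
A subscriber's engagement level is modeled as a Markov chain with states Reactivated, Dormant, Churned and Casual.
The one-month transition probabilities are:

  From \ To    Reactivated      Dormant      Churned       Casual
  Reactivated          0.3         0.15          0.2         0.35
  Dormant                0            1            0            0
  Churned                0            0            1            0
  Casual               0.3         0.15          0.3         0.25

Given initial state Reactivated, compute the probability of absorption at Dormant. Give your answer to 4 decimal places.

0.3929

Let h(s) be the probability of absorption at Dormant starting from transient state s. Then h(Dormant) = 1 and h(Churned) = 0. By first-step analysis:
h(Reactivated) = 0.3·h(Reactivated) + 0.15·1 + 0.2·0 + 0.35·h(Casual)
h(Casual) = 0.3·h(Reactivated) + 0.15·1 + 0.3·0 + 0.25·h(Casual)
Solving: h(Reactivated) = 0.3929, h(Casual) = 0.3571.
Starting from Reactivated, the probability is 0.3929.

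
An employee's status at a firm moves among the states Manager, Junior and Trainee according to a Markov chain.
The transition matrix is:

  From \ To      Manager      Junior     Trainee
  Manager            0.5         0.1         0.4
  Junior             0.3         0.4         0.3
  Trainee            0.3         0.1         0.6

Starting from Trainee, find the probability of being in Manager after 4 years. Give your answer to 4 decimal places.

0.3744

Propagate the distribution vector 4 years from Trainee.
After 0 years: (0.0000, 0.0000, 1.0000)
After 1 year: (0.3000, 0.1000, 0.6000)
After 2 years: (0.3600, 0.1300, 0.5100)
After 3 years: (0.3720, 0.1390, 0.4890)
After 4 years: (0.3744, 0.1417, 0.4839)
P(in Manager after 4 years) = 0.3744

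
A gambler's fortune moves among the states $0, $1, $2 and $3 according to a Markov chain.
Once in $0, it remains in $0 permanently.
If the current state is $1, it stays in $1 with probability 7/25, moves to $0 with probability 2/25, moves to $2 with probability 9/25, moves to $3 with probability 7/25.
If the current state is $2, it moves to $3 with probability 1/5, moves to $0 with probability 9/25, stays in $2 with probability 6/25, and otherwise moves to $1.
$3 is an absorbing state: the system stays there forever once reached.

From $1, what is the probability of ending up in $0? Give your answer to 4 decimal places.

0.4007

Let h(s) be the probability of absorption at $0 starting from transient state s. Then h($0) = 1 and h($3) = 0. By first-step analysis:
h($1) = 0.08·1 + 0.28·h($1) + 0.36·h($2) + 0.28·0
h($2) = 0.36·1 + 0.2·h($1) + 0.24·h($2) + 0.2·0
Solving: h($1) = 0.4007, h($2) = 0.5791.
Starting from $1, the probability is 0.4007.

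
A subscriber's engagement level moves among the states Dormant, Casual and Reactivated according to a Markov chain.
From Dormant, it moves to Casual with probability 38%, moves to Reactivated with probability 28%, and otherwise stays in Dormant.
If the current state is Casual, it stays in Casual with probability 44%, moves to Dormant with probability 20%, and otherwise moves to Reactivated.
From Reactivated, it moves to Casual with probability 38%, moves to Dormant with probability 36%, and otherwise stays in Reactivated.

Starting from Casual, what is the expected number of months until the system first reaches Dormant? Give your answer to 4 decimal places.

Let t(s) be the expected number of months to first reach Dormant from state s, with t(Dormant) = 0. Conditioning on the first month:
t(Casual) = 1 + 0.44·t(Casual) + 0.36·t(Reactivated)
t(Reactivated) = 1 + 0.38·t(Casual) + 0.26·t(Reactivated)
Solving: t(Casual) = 3.9625, t(Reactivated) = 3.3862.
Expected months from Casual to Dormant: 3.9625.

3.9625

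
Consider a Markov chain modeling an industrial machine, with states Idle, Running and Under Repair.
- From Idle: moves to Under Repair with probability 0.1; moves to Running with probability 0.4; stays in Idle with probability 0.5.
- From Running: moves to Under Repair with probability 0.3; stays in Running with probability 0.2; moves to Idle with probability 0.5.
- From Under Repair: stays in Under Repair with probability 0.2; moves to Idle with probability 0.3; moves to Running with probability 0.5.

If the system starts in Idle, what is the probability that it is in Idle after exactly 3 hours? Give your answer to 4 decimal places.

0.4620

Propagate the distribution vector 3 hours from Idle.
After 0 hours: (1.0000, 0.0000, 0.0000)
After 1 hour: (0.5000, 0.4000, 0.1000)
After 2 hours: (0.4800, 0.3300, 0.1900)
After 3 hours: (0.4620, 0.3530, 0.1850)
P(in Idle after 3 hours) = 0.4620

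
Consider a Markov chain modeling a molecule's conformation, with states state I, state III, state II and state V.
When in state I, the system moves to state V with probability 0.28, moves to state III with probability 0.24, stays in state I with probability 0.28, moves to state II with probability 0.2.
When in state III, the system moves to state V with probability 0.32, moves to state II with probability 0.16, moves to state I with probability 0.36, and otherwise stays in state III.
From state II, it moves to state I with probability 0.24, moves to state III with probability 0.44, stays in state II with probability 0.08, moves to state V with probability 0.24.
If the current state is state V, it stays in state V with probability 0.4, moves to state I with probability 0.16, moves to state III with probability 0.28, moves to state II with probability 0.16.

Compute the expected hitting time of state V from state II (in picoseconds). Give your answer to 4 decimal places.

Let t(s) be the expected number of picoseconds to first reach state V from state s, with t(state V) = 0. Conditioning on the first picosecond:
t(state I) = 1 + 0.28·t(state I) + 0.24·t(state III) + 0.2·t(state II)
t(state III) = 1 + 0.36·t(state I) + 0.16·t(state III) + 0.16·t(state II)
t(state II) = 1 + 0.24·t(state I) + 0.44·t(state III) + 0.08·t(state II)
Solving: t(state I) = 3.5290, t(state III) = 3.3945, t(state II) = 3.6311.
Expected picoseconds from state II to state V: 3.6311.

3.6311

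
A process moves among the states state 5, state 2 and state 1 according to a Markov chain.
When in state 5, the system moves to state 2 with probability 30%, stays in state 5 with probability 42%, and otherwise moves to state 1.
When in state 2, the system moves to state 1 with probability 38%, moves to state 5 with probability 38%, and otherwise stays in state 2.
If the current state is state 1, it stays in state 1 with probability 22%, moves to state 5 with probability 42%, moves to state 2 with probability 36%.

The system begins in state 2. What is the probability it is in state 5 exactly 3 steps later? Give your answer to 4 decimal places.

0.4077

Propagate the distribution vector 3 steps from state 2.
After 0 steps: (0.0000, 1.0000, 0.0000)
After 1 step: (0.3800, 0.2400, 0.3800)
After 2 steps: (0.4104, 0.3084, 0.2812)
After 3 steps: (0.4077, 0.2984, 0.2940)
P(in state 5 after 3 steps) = 0.4077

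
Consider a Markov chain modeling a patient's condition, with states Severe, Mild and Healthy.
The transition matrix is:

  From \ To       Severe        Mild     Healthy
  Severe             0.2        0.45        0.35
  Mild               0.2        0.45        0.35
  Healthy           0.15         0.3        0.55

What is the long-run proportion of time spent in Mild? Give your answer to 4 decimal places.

Let the stationary distribution be π with π = πP and π_1 + π_2 + π_3 = 1.
π_1 = 0.2·π_1 + 0.2·π_2 + 0.15·π_3
π_2 = 0.45·π_1 + 0.45·π_2 + 0.3·π_3
Solving with the normalization constraint gives π = (0.1781, 0.3844, 0.4375).
So the stationary probability of Mild is 0.3844.

0.3844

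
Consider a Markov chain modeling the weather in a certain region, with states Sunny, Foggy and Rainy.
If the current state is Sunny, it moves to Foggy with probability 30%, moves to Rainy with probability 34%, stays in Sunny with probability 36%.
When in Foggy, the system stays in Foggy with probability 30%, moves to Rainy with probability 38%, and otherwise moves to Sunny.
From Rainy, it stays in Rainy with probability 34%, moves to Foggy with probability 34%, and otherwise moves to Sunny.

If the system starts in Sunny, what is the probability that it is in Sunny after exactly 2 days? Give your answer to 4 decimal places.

0.3344

Sum over the intermediate state after 1 day:
P = P(Sunny→Sunny)·P(Sunny→Sunny) + P(Sunny→Foggy)·P(Foggy→Sunny) + P(Sunny→Rainy)·P(Rainy→Sunny)
  = 0.36×0.36 + 0.3×0.32 + 0.34×0.32
  = 0.1296 + 0.0960 + 0.1088 = 0.3344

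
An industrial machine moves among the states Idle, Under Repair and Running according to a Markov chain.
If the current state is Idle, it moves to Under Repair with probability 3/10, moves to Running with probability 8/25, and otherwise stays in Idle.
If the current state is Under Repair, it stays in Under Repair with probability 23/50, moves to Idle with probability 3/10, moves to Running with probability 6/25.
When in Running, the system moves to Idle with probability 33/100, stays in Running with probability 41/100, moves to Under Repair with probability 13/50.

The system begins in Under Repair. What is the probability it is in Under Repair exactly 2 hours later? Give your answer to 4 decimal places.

Sum over the intermediate state after 1 hour:
P = P(Under Repair→Idle)·P(Idle→Under Repair) + P(Under Repair→Under Repair)·P(Under Repair→Under Repair) + P(Under Repair→Running)·P(Running→Under Repair)
  = 0.3×0.3 + 0.46×0.46 + 0.24×0.26
  = 0.0900 + 0.2116 + 0.0624 = 0.3640

0.3640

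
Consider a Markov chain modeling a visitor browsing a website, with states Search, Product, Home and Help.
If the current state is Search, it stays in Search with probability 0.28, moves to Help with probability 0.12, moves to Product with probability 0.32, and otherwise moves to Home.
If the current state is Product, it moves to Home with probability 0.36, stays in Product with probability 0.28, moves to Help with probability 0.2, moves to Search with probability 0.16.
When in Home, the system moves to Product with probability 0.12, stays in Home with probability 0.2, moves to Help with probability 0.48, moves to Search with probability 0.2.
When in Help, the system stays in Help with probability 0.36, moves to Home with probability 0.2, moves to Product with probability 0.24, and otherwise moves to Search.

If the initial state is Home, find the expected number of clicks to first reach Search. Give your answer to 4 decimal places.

Let t(s) be the expected number of clicks to first reach Search from state s, with t(Search) = 0. Conditioning on the first click:
t(Product) = 1 + 0.28·t(Product) + 0.36·t(Home) + 0.2·t(Help)
t(Home) = 1 + 0.12·t(Product) + 0.2·t(Home) + 0.48·t(Help)
t(Help) = 1 + 0.24·t(Product) + 0.2·t(Home) + 0.36·t(Help)
Solving: t(Product) = 5.4444, t(Home) = 5.2051, t(Help) = 5.2308.
Expected clicks from Home to Search: 5.2051.

5.2051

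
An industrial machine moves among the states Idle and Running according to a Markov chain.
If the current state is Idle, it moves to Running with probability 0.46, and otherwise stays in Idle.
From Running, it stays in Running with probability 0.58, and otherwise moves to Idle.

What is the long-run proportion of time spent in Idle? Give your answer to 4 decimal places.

0.4773

Let the stationary distribution be π with π = πP and π_1 + π_2 = 1.
π_1 = 0.54·π_1 + 0.42·π_2
Solving with the normalization constraint gives π = (0.4773, 0.5227).
So the stationary probability of Idle is 0.4773.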